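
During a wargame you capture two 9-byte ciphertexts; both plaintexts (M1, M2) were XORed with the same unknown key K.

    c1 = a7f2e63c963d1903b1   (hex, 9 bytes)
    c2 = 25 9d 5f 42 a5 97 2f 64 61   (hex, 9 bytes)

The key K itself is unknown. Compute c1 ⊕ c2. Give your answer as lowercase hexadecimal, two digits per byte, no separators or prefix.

c1 ⊕ c2 = (M1 ⊕ K) ⊕ (M2 ⊕ K) = M1 ⊕ M2 — the shared key cancels under XOR.
byte 0: 10100111 ⊕ 00100101 = 10000010
byte 1: 11110010 ⊕ 10011101 = 01101111
byte 2: 11100110 ⊕ 01011111 = 10111001
byte 3: 00111100 ⊕ 01000010 = 01111110
byte 4: 10010110 ⊕ 10100101 = 00110011
byte 5: 00111101 ⊕ 10010111 = 10101010
byte 6: 00011001 ⊕ 00101111 = 00110110
byte 7: 00000011 ⊕ 01100100 = 01100111
byte 8: 10110001 ⊕ 01100001 = 11010000

826fb97e33aa3667d0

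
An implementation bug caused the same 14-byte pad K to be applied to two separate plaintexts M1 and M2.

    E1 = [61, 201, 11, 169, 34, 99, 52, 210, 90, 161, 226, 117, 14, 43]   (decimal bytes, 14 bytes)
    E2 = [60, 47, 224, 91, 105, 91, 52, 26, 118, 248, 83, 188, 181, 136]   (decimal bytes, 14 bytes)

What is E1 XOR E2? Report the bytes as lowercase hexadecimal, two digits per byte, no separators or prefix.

E1 ⊕ E2 = (M1 ⊕ K) ⊕ (M2 ⊕ K) = M1 ⊕ M2 — the shared key cancels under XOR.
byte 0: 00111101 ^ 00111100 = 00000001
byte 1: 11001001 ^ 00101111 = 11100110
byte 2: 00001011 ^ 11100000 = 11101011
byte 3: 10101001 ^ 01011011 = 11110010
byte 4: 00100010 ^ 01101001 = 01001011
byte 5: 01100011 ^ 01011011 = 00111000
byte 6: 00110100 ^ 00110100 = 00000000
byte 7: 11010010 ^ 00011010 = 11001000
byte 8: 01011010 ^ 01110110 = 00101100
byte 9: 10100001 ^ 11111000 = 01011001
byte 10: 11100010 ^ 01010011 = 10110001
byte 11: 01110101 ^ 10111100 = 11001001
byte 12: 00001110 ^ 10110101 = 10111011
byte 13: 00101011 ^ 10001000 = 10100011

01e6ebf24b3800c82c59b1c9bba3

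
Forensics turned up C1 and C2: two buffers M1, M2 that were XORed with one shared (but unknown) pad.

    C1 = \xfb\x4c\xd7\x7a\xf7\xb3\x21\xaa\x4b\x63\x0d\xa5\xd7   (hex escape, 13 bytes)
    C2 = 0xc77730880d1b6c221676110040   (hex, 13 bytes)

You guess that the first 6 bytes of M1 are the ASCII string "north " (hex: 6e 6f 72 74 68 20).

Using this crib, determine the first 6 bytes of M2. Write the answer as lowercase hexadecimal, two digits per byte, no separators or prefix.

525495869288

First, C1 ⊕ C2 = (M1 ⊕ K) ⊕ (M2 ⊕ K) = M1 ⊕ M2, so the key drops out. Then M2 = (M1 ⊕ M2) ⊕ M1 over the first 6 bytes.
byte 0: (fb ⊕ c7) ⊕ 6e = 3c ⊕ 6e = 52
byte 1: (4c ⊕ 77) ⊕ 6f = 3b ⊕ 6f = 54
byte 2: (d7 ⊕ 30) ⊕ 72 = e7 ⊕ 72 = 95
byte 3: (7a ⊕ 88) ⊕ 74 = f2 ⊕ 74 = 86
byte 4: (f7 ⊕ 0d) ⊕ 68 = fa ⊕ 68 = 92
byte 5: (b3 ⊕ 1b) ⊕ 20 = a8 ⊕ 20 = 88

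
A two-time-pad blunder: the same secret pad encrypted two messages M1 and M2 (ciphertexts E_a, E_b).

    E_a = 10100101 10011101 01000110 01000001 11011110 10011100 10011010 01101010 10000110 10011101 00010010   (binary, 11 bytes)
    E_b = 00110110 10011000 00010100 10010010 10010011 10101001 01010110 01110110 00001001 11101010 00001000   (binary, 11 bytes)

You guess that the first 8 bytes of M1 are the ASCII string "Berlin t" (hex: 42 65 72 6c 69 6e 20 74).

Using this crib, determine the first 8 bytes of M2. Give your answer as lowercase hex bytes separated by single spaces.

First, E_a ⊕ E_b = (M1 ⊕ K) ⊕ (M2 ⊕ K) = M1 ⊕ M2, so the key drops out. Then M2 = (M1 ⊕ M2) ⊕ M1 over the first 8 bytes.
byte 0: (a5 ^ 36) ^ 42 = 93 ^ 42 = d1
byte 1: (9d ^ 98) ^ 65 = 05 ^ 65 = 60
byte 2: (46 ^ 14) ^ 72 = 52 ^ 72 = 20
byte 3: (41 ^ 92) ^ 6c = d3 ^ 6c = bf
byte 4: (de ^ 93) ^ 69 = 4d ^ 69 = 24
byte 5: (9c ^ a9) ^ 6e = 35 ^ 6e = 5b
byte 6: (9a ^ 56) ^ 20 = cc ^ 20 = ec
byte 7: (6a ^ 76) ^ 74 = 1c ^ 74 = 68

d1 60 20 bf 24 5b ec 68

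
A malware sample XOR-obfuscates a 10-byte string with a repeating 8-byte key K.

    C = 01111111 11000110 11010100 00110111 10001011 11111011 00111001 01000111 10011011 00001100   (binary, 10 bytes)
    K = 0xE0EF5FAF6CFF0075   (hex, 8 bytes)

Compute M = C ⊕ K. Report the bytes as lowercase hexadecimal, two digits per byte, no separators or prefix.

The 8-byte key repeats, so the effective keystream is e0 ef 5f af 6c ff 00 75 e0 ef.
byte 0: 7f ⊕ e0 = 9f
byte 1: c6 ⊕ ef = 29
byte 2: d4 ⊕ 5f = 8b
byte 3: 37 ⊕ af = 98
byte 4: 8b ⊕ 6c = e7
byte 5: fb ⊕ ff = 04
byte 6: 39 ⊕ 00 = 39
byte 7: 47 ⊕ 75 = 32
byte 8: 9b ⊕ e0 = 7b
byte 9: 0c ⊕ ef = e3

9f298b98e70439327be3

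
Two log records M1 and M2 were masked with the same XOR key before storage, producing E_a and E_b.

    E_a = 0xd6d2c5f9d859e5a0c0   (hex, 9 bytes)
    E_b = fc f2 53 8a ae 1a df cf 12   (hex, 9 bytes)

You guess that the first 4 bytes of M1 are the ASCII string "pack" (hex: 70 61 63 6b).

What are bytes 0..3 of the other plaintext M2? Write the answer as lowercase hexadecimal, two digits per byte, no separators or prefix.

5a41f518

First, E_a ⊕ E_b = (M1 ⊕ K) ⊕ (M2 ⊕ K) = M1 ⊕ M2, so the key drops out. Then M2 = (M1 ⊕ M2) ⊕ M1 over the first 4 bytes.
byte 0: (d6 XOR fc) XOR 70 = 2a XOR 70 = 5a
byte 1: (d2 XOR f2) XOR 61 = 20 XOR 61 = 41
byte 2: (c5 XOR 53) XOR 63 = 96 XOR 63 = f5
byte 3: (f9 XOR 8a) XOR 6b = 73 XOR 6b = 18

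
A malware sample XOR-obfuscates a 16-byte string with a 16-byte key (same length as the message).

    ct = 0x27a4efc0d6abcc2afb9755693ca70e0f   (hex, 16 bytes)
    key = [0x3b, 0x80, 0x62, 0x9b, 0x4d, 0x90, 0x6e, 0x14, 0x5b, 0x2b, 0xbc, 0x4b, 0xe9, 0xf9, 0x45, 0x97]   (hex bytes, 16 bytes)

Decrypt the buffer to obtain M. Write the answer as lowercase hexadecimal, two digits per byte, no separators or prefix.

1c248d5b9b3ba23ea0bce922d55e4b98

XOR is its own inverse, so applying the key byte-wise gives the result directly.
27 ⊕ 3b = 1c
a4 ⊕ 80 = 24
ef ⊕ 62 = 8d
c0 ⊕ 9b = 5b
d6 ⊕ 4d = 9b
ab ⊕ 90 = 3b
cc ⊕ 6e = a2
2a ⊕ 14 = 3e
fb ⊕ 5b = a0
97 ⊕ 2b = bc
55 ⊕ bc = e9
69 ⊕ 4b = 22
3c ⊕ e9 = d5
a7 ⊕ f9 = 5e
0e ⊕ 45 = 4b
0f ⊕ 97 = 98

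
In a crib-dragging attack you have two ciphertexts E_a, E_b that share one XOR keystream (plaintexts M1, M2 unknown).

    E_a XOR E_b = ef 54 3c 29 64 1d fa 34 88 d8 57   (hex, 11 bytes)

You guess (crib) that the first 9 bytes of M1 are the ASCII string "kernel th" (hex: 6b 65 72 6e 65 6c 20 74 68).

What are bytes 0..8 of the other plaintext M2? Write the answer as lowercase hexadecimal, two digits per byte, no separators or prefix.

84314e470171da40e0

Since E_a ⊕ E_b = M1 ⊕ M2, XORing with the guessed M1 bytes yields the corresponding M2 bytes: M2 = (E_a ⊕ E_b) ⊕ M1.
11101111 xor 01101011 = 10000100
01010100 xor 01100101 = 00110001
00111100 xor 01110010 = 01001110
00101001 xor 01101110 = 01000111
01100100 xor 01100101 = 00000001
00011101 xor 01101100 = 01110001
11111010 xor 00100000 = 11011010
00110100 xor 01110100 = 01000000
10001000 xor 01101000 = 11100000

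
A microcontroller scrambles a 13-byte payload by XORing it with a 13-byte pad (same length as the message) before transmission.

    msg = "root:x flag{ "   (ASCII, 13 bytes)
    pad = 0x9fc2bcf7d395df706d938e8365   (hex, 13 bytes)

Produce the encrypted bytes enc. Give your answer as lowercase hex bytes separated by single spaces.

byte 0: 72 ^ 9f = ed
byte 1: 6f ^ c2 = ad
byte 2: 6f ^ bc = d3
byte 3: 74 ^ f7 = 83
byte 4: 3a ^ d3 = e9
byte 5: 78 ^ 95 = ed
byte 6: 20 ^ df = ff
byte 7: 66 ^ 70 = 16
byte 8: 6c ^ 6d = 01
byte 9: 61 ^ 93 = f2
byte 10: 67 ^ 8e = e9
byte 11: 7b ^ 83 = f8
byte 12: 20 ^ 65 = 45

ed ad d3 83 e9 ed ff 16 01 f2 e9 f8 45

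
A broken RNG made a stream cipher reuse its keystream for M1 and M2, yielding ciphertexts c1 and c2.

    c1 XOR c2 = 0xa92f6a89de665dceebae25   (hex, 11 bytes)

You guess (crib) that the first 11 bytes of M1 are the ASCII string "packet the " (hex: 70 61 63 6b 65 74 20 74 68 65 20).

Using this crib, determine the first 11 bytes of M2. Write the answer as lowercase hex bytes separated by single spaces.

d9 4e 09 e2 bb 12 7d ba 83 cb 05

Since c1 ⊕ c2 = M1 ⊕ M2, XORing with the guessed M1 bytes yields the corresponding M2 bytes: M2 = (c1 ⊕ c2) ⊕ M1.
a9 ^ 70 = d9
2f ^ 61 = 4e
6a ^ 63 = 09
89 ^ 6b = e2
de ^ 65 = bb
66 ^ 74 = 12
5d ^ 20 = 7d
ce ^ 74 = ba
eb ^ 68 = 83
ae ^ 65 = cb
25 ^ 20 = 05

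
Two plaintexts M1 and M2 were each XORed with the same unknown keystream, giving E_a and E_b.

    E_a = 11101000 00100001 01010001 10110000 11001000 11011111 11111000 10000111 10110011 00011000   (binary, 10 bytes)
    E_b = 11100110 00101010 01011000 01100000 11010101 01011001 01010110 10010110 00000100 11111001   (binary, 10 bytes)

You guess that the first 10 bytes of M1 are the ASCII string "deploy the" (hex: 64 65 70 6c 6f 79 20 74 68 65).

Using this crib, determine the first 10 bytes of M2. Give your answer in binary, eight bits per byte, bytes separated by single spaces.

01101010 01101110 01111001 10111100 01110010 11111111 10001110 01100101 11011111 10000100

First, E_a ⊕ E_b = (M1 ⊕ K) ⊕ (M2 ⊕ K) = M1 ⊕ M2, so the key drops out. Then M2 = (M1 ⊕ M2) ⊕ M1 over the first 10 bytes.
byte 0: (e8 XOR e6) XOR 64 = 0e XOR 64 = 6a
byte 1: (21 XOR 2a) XOR 65 = 0b XOR 65 = 6e
byte 2: (51 XOR 58) XOR 70 = 09 XOR 70 = 79
byte 3: (b0 XOR 60) XOR 6c = d0 XOR 6c = bc
byte 4: (c8 XOR d5) XOR 6f = 1d XOR 6f = 72
byte 5: (df XOR 59) XOR 79 = 86 XOR 79 = ff
byte 6: (f8 XOR 56) XOR 20 = ae XOR 20 = 8e
byte 7: (87 XOR 96) XOR 74 = 11 XOR 74 = 65
byte 8: (b3 XOR 04) XOR 68 = b7 XOR 68 = df
byte 9: (18 XOR f9) XOR 65 = e1 XOR 65 = 84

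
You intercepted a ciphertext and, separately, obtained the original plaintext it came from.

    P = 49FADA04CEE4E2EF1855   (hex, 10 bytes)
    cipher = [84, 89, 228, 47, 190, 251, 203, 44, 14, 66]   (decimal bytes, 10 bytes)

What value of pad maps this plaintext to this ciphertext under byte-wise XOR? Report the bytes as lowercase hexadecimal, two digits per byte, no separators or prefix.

Since cipher = P ⊕ pad, XORing both sides with P gives pad = P ⊕ cipher.
49 XOR 54 = 1d
fa XOR 59 = a3
da XOR e4 = 3e
04 XOR 2f = 2b
ce XOR be = 70
e4 XOR fb = 1f
e2 XOR cb = 29
ef XOR 2c = c3
18 XOR 0e = 16
55 XOR 42 = 17

1da33e2b701f29c31617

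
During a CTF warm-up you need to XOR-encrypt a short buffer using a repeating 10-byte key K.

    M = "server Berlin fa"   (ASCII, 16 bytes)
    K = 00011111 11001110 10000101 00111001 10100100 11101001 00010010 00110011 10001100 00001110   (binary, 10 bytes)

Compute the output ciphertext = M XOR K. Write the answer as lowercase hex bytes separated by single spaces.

6c ab f7 4f c1 9b 32 71 e9 7c 73 a7 eb 19 c2 88

The 10-byte key repeats, so the effective keystream is 1f ce 85 39 a4 e9 12 33 8c 0e 1f ce 85 39 a4 e9.
byte 0: 01110011 xor 00011111 = 01101100
byte 1: 01100101 xor 11001110 = 10101011
byte 2: 01110010 xor 10000101 = 11110111
byte 3: 01110110 xor 00111001 = 01001111
byte 4: 01100101 xor 10100100 = 11000001
byte 5: 01110010 xor 11101001 = 10011011
byte 6: 00100000 xor 00010010 = 00110010
byte 7: 01000010 xor 00110011 = 01110001
byte 8: 01100101 xor 10001100 = 11101001
byte 9: 01110010 xor 00001110 = 01111100
byte 10: 01101100 xor 00011111 = 01110011
byte 11: 01101001 xor 11001110 = 10100111
byte 12: 01101110 xor 10000101 = 11101011
byte 13: 00100000 xor 00111001 = 00011001
byte 14: 01100110 xor 10100100 = 11000010
byte 15: 01100001 xor 11101001 = 10001000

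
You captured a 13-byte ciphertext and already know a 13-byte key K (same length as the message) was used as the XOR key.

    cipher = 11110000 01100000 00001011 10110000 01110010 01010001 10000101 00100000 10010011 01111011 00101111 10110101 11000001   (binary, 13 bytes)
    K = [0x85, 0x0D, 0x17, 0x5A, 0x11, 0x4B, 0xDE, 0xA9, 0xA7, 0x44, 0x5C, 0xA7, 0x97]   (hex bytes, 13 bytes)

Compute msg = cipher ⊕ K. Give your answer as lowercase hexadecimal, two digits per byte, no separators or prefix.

XOR is its own inverse, so applying the key byte-wise gives the result directly.
byte 0: f0 ^ 85 = 75
byte 1: 60 ^ 0d = 6d
byte 2: 0b ^ 17 = 1c
byte 3: b0 ^ 5a = ea
byte 4: 72 ^ 11 = 63
byte 5: 51 ^ 4b = 1a
byte 6: 85 ^ de = 5b
byte 7: 20 ^ a9 = 89
byte 8: 93 ^ a7 = 34
byte 9: 7b ^ 44 = 3f
byte 10: 2f ^ 5c = 73
byte 11: b5 ^ a7 = 12
byte 12: c1 ^ 97 = 56

756d1cea631a5b89343f731256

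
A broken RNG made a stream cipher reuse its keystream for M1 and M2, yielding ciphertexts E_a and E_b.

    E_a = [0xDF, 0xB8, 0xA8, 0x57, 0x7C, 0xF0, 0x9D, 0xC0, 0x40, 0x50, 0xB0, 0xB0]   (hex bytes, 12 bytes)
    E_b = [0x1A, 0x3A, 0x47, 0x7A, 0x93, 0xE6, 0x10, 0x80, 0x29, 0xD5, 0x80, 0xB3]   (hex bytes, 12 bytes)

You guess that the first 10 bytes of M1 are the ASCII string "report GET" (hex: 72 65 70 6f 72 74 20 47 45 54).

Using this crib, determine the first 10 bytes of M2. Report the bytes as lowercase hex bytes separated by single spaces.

b7 e7 9f 42 9d 62 ad 07 2c d1

First, E_a ⊕ E_b = (M1 ⊕ K) ⊕ (M2 ⊕ K) = M1 ⊕ M2, so the key drops out. Then M2 = (M1 ⊕ M2) ⊕ M1 over the first 10 bytes.
byte 0: (df ^ 1a) ^ 72 = c5 ^ 72 = b7
byte 1: (b8 ^ 3a) ^ 65 = 82 ^ 65 = e7
byte 2: (a8 ^ 47) ^ 70 = ef ^ 70 = 9f
byte 3: (57 ^ 7a) ^ 6f = 2d ^ 6f = 42
byte 4: (7c ^ 93) ^ 72 = ef ^ 72 = 9d
byte 5: (f0 ^ e6) ^ 74 = 16 ^ 74 = 62
byte 6: (9d ^ 10) ^ 20 = 8d ^ 20 = ad
byte 7: (c0 ^ 80) ^ 47 = 40 ^ 47 = 07
byte 8: (40 ^ 29) ^ 45 = 69 ^ 45 = 2c
byte 9: (50 ^ d5) ^ 54 = 85 ^ 54 = d1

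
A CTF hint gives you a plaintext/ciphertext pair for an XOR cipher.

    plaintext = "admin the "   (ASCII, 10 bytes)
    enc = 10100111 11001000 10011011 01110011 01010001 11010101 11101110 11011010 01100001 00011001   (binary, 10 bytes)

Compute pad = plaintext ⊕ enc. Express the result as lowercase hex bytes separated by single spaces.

c6 ac f6 1a 3f f5 9a b2 04 39

Since enc = plaintext ⊕ pad, XORing both sides with plaintext gives pad = plaintext ⊕ enc.
byte 0: 61 xor a7 = c6
byte 1: 64 xor c8 = ac
byte 2: 6d xor 9b = f6
byte 3: 69 xor 73 = 1a
byte 4: 6e xor 51 = 3f
byte 5: 20 xor d5 = f5
byte 6: 74 xor ee = 9a
byte 7: 68 xor da = b2
byte 8: 65 xor 61 = 04
byte 9: 20 xor 19 = 39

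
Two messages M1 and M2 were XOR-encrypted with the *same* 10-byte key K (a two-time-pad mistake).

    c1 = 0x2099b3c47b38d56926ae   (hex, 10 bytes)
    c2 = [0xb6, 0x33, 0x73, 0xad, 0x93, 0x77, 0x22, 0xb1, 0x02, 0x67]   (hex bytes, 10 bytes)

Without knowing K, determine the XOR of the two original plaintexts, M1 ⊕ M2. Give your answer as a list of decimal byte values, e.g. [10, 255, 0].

[150, 170, 192, 105, 232, 79, 247, 216, 36, 201]

c1 ⊕ c2 = (M1 ⊕ K) ⊕ (M2 ⊕ K) = M1 ⊕ M2 — the shared key cancels under XOR.
20 xor b6 = 96
99 xor 33 = aa
b3 xor 73 = c0
c4 xor ad = 69
7b xor 93 = e8
38 xor 77 = 4f
d5 xor 22 = f7
69 xor b1 = d8
26 xor 02 = 24
ae xor 67 = c9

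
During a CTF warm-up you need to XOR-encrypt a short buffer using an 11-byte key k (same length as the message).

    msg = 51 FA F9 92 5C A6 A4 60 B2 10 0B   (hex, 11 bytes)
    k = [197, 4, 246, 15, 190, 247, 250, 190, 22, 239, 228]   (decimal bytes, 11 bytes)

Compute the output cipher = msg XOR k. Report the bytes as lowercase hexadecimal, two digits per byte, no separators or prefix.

94fe0f9de2515edea4ffef

01010001 ⊕ 11000101 = 10010100
11111010 ⊕ 00000100 = 11111110
11111001 ⊕ 11110110 = 00001111
10010010 ⊕ 00001111 = 10011101
01011100 ⊕ 10111110 = 11100010
10100110 ⊕ 11110111 = 01010001
10100100 ⊕ 11111010 = 01011110
01100000 ⊕ 10111110 = 11011110
10110010 ⊕ 00010110 = 10100100
00010000 ⊕ 11101111 = 11111111
00001011 ⊕ 11100100 = 11101111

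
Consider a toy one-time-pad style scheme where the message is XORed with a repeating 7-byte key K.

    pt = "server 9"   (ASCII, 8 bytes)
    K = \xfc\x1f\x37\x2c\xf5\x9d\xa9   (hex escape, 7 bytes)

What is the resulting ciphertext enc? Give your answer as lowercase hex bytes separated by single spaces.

8f 7a 45 5a 90 ef 89 c5

The 7-byte key repeats, so the effective keystream is fc 1f 37 2c f5 9d a9 fc.
byte 0: 01110011 xor 11111100 = 10001111
byte 1: 01100101 xor 00011111 = 01111010
byte 2: 01110010 xor 00110111 = 01000101
byte 3: 01110110 xor 00101100 = 01011010
byte 4: 01100101 xor 11110101 = 10010000
byte 5: 01110010 xor 10011101 = 11101111
byte 6: 00100000 xor 10101001 = 10001001
byte 7: 00111001 xor 11111100 = 11000101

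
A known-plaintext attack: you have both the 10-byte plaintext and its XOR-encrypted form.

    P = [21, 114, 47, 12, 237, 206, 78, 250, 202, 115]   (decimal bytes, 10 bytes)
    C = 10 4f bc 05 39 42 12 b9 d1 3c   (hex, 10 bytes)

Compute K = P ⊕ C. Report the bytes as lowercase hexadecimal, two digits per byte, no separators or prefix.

Since C = P ⊕ K, XORing both sides with P gives K = P ⊕ C.
byte 0: 15 xor 10 = 05
byte 1: 72 xor 4f = 3d
byte 2: 2f xor bc = 93
byte 3: 0c xor 05 = 09
byte 4: ed xor 39 = d4
byte 5: ce xor 42 = 8c
byte 6: 4e xor 12 = 5c
byte 7: fa xor b9 = 43
byte 8: ca xor d1 = 1b
byte 9: 73 xor 3c = 4f

053d9309d48c5c431b4f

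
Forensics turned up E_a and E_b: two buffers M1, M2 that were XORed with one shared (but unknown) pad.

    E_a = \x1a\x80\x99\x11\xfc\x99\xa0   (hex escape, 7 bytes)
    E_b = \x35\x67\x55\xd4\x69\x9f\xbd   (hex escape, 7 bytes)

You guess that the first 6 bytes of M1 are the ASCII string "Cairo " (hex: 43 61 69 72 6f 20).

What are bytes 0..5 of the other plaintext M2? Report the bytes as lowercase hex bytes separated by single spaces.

6c 86 a5 b7 fa 26

First, E_a ⊕ E_b = (M1 ⊕ K) ⊕ (M2 ⊕ K) = M1 ⊕ M2, so the key drops out. Then M2 = (M1 ⊕ M2) ⊕ M1 over the first 6 bytes.
byte 0: (1a ⊕ 35) ⊕ 43 = 2f ⊕ 43 = 6c
byte 1: (80 ⊕ 67) ⊕ 61 = e7 ⊕ 61 = 86
byte 2: (99 ⊕ 55) ⊕ 69 = cc ⊕ 69 = a5
byte 3: (11 ⊕ d4) ⊕ 72 = c5 ⊕ 72 = b7
byte 4: (fc ⊕ 69) ⊕ 6f = 95 ⊕ 6f = fa
byte 5: (99 ⊕ 9f) ⊕ 20 = 06 ⊕ 20 = 26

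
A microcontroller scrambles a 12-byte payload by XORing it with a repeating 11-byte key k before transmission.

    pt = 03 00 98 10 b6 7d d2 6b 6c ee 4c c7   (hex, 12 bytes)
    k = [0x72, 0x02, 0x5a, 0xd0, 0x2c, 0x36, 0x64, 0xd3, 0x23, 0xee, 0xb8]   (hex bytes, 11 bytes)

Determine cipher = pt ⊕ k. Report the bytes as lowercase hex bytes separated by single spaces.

71 02 c2 c0 9a 4b b6 b8 4f 00 f4 b5

The 11-byte key repeats, so the effective keystream is 72 02 5a d0 2c 36 64 d3 23 ee b8 72.
byte 0:   3 ^ 114 = 113
byte 1:   0 ^   2 =   2
byte 2: 152 ^  90 = 194
byte 3:  16 ^ 208 = 192
byte 4: 182 ^  44 = 154
byte 5: 125 ^  54 =  75
byte 6: 210 ^ 100 = 182
byte 7: 107 ^ 211 = 184
byte 8: 108 ^  35 =  79
byte 9: 238 ^ 238 =   0
byte 10:  76 ^ 184 = 244
byte 11: 199 ^ 114 = 181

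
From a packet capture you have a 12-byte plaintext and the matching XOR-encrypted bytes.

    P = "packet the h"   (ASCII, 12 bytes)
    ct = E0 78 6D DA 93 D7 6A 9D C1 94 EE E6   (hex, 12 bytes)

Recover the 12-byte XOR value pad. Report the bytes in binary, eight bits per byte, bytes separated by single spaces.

Since ct = P ⊕ pad, XORing both sides with P gives pad = P ⊕ ct.
byte 0: 70 ^ e0 = 90
byte 1: 61 ^ 78 = 19
byte 2: 63 ^ 6d = 0e
byte 3: 6b ^ da = b1
byte 4: 65 ^ 93 = f6
byte 5: 74 ^ d7 = a3
byte 6: 20 ^ 6a = 4a
byte 7: 74 ^ 9d = e9
byte 8: 68 ^ c1 = a9
byte 9: 65 ^ 94 = f1
byte 10: 20 ^ ee = ce
byte 11: 68 ^ e6 = 8e

10010000 00011001 00001110 10110001 11110110 10100011 01001010 11101001 10101001 11110001 11001110 10001110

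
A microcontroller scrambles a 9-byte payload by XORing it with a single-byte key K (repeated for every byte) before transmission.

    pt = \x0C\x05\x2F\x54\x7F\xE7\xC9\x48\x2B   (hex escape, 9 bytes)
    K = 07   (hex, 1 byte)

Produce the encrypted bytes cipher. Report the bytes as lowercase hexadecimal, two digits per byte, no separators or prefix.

0b02285378e0ce4f2c

The 1-byte key repeats, so the effective keystream is 07 07 07 07 07 07 07 07 07.
byte 0: 0c ^ 07 = 0b
byte 1: 05 ^ 07 = 02
byte 2: 2f ^ 07 = 28
byte 3: 54 ^ 07 = 53
byte 4: 7f ^ 07 = 78
byte 5: e7 ^ 07 = e0
byte 6: c9 ^ 07 = ce
byte 7: 48 ^ 07 = 4f
byte 8: 2b ^ 07 = 2c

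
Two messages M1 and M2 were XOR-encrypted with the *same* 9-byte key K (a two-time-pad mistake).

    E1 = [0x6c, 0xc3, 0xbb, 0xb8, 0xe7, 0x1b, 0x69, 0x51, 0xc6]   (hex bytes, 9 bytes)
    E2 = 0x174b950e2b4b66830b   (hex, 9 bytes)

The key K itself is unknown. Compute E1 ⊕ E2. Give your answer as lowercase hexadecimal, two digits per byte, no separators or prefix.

7b882eb6cc500fd2cd

E1 ⊕ E2 = (M1 ⊕ K) ⊕ (M2 ⊕ K) = M1 ⊕ M2 — the shared key cancels under XOR.
6c ^ 17 = 7b
c3 ^ 4b = 88
bb ^ 95 = 2e
b8 ^ 0e = b6
e7 ^ 2b = cc
1b ^ 4b = 50
69 ^ 66 = 0f
51 ^ 83 = d2
c6 ^ 0b = cd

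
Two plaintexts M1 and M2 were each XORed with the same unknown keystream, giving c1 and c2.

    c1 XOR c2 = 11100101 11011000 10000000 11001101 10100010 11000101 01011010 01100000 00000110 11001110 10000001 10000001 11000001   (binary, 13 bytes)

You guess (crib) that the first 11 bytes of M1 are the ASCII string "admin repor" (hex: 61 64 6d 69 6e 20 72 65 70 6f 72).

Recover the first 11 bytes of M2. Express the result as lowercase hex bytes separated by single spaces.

84 bc ed a4 cc e5 28 05 76 a1 f3

Since c1 ⊕ c2 = M1 ⊕ M2, XORing with the guessed M1 bytes yields the corresponding M2 bytes: M2 = (c1 ⊕ c2) ⊕ M1.
byte 0: 11100101 xor 01100001 = 10000100
byte 1: 11011000 xor 01100100 = 10111100
byte 2: 10000000 xor 01101101 = 11101101
byte 3: 11001101 xor 01101001 = 10100100
byte 4: 10100010 xor 01101110 = 11001100
byte 5: 11000101 xor 00100000 = 11100101
byte 6: 01011010 xor 01110010 = 00101000
byte 7: 01100000 xor 01100101 = 00000101
byte 8: 00000110 xor 01110000 = 01110110
byte 9: 11001110 xor 01101111 = 10100001
byte 10: 10000001 xor 01110010 = 11110011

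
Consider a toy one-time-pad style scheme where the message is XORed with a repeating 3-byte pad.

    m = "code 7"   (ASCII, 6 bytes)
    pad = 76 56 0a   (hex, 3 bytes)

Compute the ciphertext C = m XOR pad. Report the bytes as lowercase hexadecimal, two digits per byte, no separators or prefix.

The 3-byte key repeats, so the effective keystream is 76 56 0a 76 56 0a.
byte 0: 01100011 ^ 01110110 = 00010101
byte 1: 01101111 ^ 01010110 = 00111001
byte 2: 01100100 ^ 00001010 = 01101110
byte 3: 01100101 ^ 01110110 = 00010011
byte 4: 00100000 ^ 01010110 = 01110110
byte 5: 00110111 ^ 00001010 = 00111101

15396e13763d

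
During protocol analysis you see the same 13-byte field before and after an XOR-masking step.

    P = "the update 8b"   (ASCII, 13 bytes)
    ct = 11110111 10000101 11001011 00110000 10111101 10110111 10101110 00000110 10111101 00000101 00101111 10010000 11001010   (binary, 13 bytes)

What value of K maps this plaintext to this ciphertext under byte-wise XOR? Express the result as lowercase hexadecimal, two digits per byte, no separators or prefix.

Since ct = P ⊕ K, XORing both sides with P gives K = P ⊕ ct.
74 ⊕ f7 = 83
68 ⊕ 85 = ed
65 ⊕ cb = ae
20 ⊕ 30 = 10
75 ⊕ bd = c8
70 ⊕ b7 = c7
64 ⊕ ae = ca
61 ⊕ 06 = 67
74 ⊕ bd = c9
65 ⊕ 05 = 60
20 ⊕ 2f = 0f
38 ⊕ 90 = a8
62 ⊕ ca = a8

83edae10c8c7ca67c9600fa8a8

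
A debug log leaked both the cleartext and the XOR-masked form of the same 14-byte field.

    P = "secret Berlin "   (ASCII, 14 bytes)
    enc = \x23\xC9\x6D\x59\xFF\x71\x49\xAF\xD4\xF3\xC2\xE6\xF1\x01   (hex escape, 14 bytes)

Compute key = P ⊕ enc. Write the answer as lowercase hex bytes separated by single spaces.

Since enc = P ⊕ key, XORing both sides with P gives key = P ⊕ enc.
01110011 ⊕ 00100011 = 01010000
01100101 ⊕ 11001001 = 10101100
01100011 ⊕ 01101101 = 00001110
01110010 ⊕ 01011001 = 00101011
01100101 ⊕ 11111111 = 10011010
01110100 ⊕ 01110001 = 00000101
00100000 ⊕ 01001001 = 01101001
01000010 ⊕ 10101111 = 11101101
01100101 ⊕ 11010100 = 10110001
01110010 ⊕ 11110011 = 10000001
01101100 ⊕ 11000010 = 10101110
01101001 ⊕ 11100110 = 10001111
01101110 ⊕ 11110001 = 10011111
00100000 ⊕ 00000001 = 00100001

50 ac 0e 2b 9a 05 69 ed b1 81 ae 8f 9f 21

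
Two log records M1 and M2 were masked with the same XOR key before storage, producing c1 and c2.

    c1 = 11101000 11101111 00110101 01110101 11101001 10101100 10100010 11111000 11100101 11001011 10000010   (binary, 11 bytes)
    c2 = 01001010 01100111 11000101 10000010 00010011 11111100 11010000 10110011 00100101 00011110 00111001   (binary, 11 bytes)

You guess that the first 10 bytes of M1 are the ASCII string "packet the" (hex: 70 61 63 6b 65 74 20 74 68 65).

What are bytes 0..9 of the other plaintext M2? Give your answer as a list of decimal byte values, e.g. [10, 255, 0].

[210, 233, 147, 156, 159, 36, 82, 63, 168, 176]

First, c1 ⊕ c2 = (M1 ⊕ K) ⊕ (M2 ⊕ K) = M1 ⊕ M2, so the key drops out. Then M2 = (M1 ⊕ M2) ⊕ M1 over the first 10 bytes.
byte 0: (e8 XOR 4a) XOR 70 = a2 XOR 70 = d2
byte 1: (ef XOR 67) XOR 61 = 88 XOR 61 = e9
byte 2: (35 XOR c5) XOR 63 = f0 XOR 63 = 93
byte 3: (75 XOR 82) XOR 6b = f7 XOR 6b = 9c
byte 4: (e9 XOR 13) XOR 65 = fa XOR 65 = 9f
byte 5: (ac XOR fc) XOR 74 = 50 XOR 74 = 24
byte 6: (a2 XOR d0) XOR 20 = 72 XOR 20 = 52
byte 7: (f8 XOR b3) XOR 74 = 4b XOR 74 = 3f
byte 8: (e5 XOR 25) XOR 68 = c0 XOR 68 = a8
byte 9: (cb XOR 1e) XOR 65 = d5 XOR 65 = b0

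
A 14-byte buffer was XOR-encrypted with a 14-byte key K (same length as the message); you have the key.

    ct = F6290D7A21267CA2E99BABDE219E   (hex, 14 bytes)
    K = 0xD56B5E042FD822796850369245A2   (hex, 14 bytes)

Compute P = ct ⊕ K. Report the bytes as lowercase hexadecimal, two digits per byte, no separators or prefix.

246 xor 213 =  35
 41 xor 107 =  66
 13 xor  94 =  83
122 xor   4 = 126
 33 xor  47 =  14
 38 xor 216 = 254
124 xor  34 =  94
162 xor 121 = 219
233 xor 104 = 129
155 xor  80 = 203
171 xor  54 = 157
222 xor 146 =  76
 33 xor  69 = 100
158 xor 162 =  60

2342537e0efe5edb81cb9d4c643c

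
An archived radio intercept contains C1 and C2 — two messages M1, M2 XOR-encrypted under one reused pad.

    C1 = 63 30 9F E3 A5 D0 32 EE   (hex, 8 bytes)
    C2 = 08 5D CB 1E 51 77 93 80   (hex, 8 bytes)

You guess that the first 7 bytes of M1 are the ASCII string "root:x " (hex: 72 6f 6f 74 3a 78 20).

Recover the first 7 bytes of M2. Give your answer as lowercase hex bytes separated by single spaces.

First, C1 ⊕ C2 = (M1 ⊕ K) ⊕ (M2 ⊕ K) = M1 ⊕ M2, so the key drops out. Then M2 = (M1 ⊕ M2) ⊕ M1 over the first 7 bytes.
byte 0: (63 ⊕ 08) ⊕ 72 = 6b ⊕ 72 = 19
byte 1: (30 ⊕ 5d) ⊕ 6f = 6d ⊕ 6f = 02
byte 2: (9f ⊕ cb) ⊕ 6f = 54 ⊕ 6f = 3b
byte 3: (e3 ⊕ 1e) ⊕ 74 = fd ⊕ 74 = 89
byte 4: (a5 ⊕ 51) ⊕ 3a = f4 ⊕ 3a = ce
byte 5: (d0 ⊕ 77) ⊕ 78 = a7 ⊕ 78 = df
byte 6: (32 ⊕ 93) ⊕ 20 = a1 ⊕ 20 = 81

19 02 3b 89 ce df 81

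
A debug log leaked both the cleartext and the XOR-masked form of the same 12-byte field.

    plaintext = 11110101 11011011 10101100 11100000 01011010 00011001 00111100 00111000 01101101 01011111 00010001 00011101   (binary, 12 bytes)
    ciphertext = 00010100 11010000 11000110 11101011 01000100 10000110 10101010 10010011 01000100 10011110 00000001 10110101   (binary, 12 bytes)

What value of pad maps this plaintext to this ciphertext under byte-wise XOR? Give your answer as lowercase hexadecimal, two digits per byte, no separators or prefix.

e10b6a0b1e9f96ab29c110a8

Since ciphertext = plaintext ⊕ pad, XORing both sides with plaintext gives pad = plaintext ⊕ ciphertext.
245 xor  20 = 225
219 xor 208 =  11
172 xor 198 = 106
224 xor 235 =  11
 90 xor  68 =  30
 25 xor 134 = 159
 60 xor 170 = 150
 56 xor 147 = 171
109 xor  68 =  41
 95 xor 158 = 193
 17 xor   1 =  16
 29 xor 181 = 168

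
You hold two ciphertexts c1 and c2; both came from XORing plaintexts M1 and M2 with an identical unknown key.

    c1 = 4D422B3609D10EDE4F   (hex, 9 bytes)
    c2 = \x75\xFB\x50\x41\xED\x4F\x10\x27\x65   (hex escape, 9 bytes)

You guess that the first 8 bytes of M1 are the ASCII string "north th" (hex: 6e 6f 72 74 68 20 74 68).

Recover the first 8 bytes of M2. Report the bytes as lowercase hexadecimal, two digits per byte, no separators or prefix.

First, c1 ⊕ c2 = (M1 ⊕ K) ⊕ (M2 ⊕ K) = M1 ⊕ M2, so the key drops out. Then M2 = (M1 ⊕ M2) ⊕ M1 over the first 8 bytes.
byte 0: (4d ⊕ 75) ⊕ 6e = 38 ⊕ 6e = 56
byte 1: (42 ⊕ fb) ⊕ 6f = b9 ⊕ 6f = d6
byte 2: (2b ⊕ 50) ⊕ 72 = 7b ⊕ 72 = 09
byte 3: (36 ⊕ 41) ⊕ 74 = 77 ⊕ 74 = 03
byte 4: (09 ⊕ ed) ⊕ 68 = e4 ⊕ 68 = 8c
byte 5: (d1 ⊕ 4f) ⊕ 20 = 9e ⊕ 20 = be
byte 6: (0e ⊕ 10) ⊕ 74 = 1e ⊕ 74 = 6a
byte 7: (de ⊕ 27) ⊕ 68 = f9 ⊕ 68 = 91

56d609038cbe6a91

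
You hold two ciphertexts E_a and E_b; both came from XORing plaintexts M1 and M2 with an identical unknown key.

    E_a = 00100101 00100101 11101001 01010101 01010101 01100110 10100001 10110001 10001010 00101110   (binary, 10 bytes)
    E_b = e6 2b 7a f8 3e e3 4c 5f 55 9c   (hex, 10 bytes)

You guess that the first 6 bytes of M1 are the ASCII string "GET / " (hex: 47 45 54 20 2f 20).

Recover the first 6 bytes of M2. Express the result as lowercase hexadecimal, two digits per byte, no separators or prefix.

844bc78d44a5

First, E_a ⊕ E_b = (M1 ⊕ K) ⊕ (M2 ⊕ K) = M1 ⊕ M2, so the key drops out. Then M2 = (M1 ⊕ M2) ⊕ M1 over the first 6 bytes.
byte 0: (25 ^ e6) ^ 47 = c3 ^ 47 = 84
byte 1: (25 ^ 2b) ^ 45 = 0e ^ 45 = 4b
byte 2: (e9 ^ 7a) ^ 54 = 93 ^ 54 = c7
byte 3: (55 ^ f8) ^ 20 = ad ^ 20 = 8d
byte 4: (55 ^ 3e) ^ 2f = 6b ^ 2f = 44
byte 5: (66 ^ e3) ^ 20 = 85 ^ 20 = a5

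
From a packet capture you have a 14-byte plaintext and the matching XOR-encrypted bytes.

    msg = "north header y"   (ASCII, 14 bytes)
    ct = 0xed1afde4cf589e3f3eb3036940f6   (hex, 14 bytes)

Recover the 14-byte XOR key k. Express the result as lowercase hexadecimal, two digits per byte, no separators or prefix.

Since ct = msg ⊕ k, XORing both sides with msg gives k = msg ⊕ ct.
6e ^ ed = 83
6f ^ 1a = 75
72 ^ fd = 8f
74 ^ e4 = 90
68 ^ cf = a7
20 ^ 58 = 78
68 ^ 9e = f6
65 ^ 3f = 5a
61 ^ 3e = 5f
64 ^ b3 = d7
65 ^ 03 = 66
72 ^ 69 = 1b
20 ^ 40 = 60
79 ^ f6 = 8f

83758f90a778f65a5fd7661b608f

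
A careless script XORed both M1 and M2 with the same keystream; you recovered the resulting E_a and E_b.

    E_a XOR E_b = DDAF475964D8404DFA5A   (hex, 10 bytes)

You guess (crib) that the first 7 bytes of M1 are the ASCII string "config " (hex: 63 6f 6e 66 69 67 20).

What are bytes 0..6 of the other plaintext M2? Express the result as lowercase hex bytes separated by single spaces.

be c0 29 3f 0d bf 60

Since E_a ⊕ E_b = M1 ⊕ M2, XORing with the guessed M1 bytes yields the corresponding M2 bytes: M2 = (E_a ⊕ E_b) ⊕ M1.
dd XOR 63 = be
af XOR 6f = c0
47 XOR 6e = 29
59 XOR 66 = 3f
64 XOR 69 = 0d
d8 XOR 67 = bf
40 XOR 20 = 60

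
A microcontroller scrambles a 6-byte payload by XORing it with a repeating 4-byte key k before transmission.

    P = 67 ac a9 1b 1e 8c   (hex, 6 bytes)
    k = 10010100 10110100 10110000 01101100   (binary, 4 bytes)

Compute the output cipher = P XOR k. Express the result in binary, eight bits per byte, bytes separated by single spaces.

The 4-byte key repeats, so the effective keystream is 94 b4 b0 6c 94 b4.
byte 0: 67 xor 94 = f3
byte 1: ac xor b4 = 18
byte 2: a9 xor b0 = 19
byte 3: 1b xor 6c = 77
byte 4: 1e xor 94 = 8a
byte 5: 8c xor b4 = 38

11110011 00011000 00011001 01110111 10001010 00111000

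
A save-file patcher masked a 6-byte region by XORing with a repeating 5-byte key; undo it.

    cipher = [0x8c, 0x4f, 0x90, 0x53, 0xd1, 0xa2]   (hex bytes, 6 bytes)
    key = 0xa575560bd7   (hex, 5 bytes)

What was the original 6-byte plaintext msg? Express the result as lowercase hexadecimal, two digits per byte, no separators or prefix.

The 5-byte key repeats, so the effective keystream is a5 75 56 0b d7 a5.
byte 0: 140 ⊕ 165 =  41
byte 1:  79 ⊕ 117 =  58
byte 2: 144 ⊕  86 = 198
byte 3:  83 ⊕  11 =  88
byte 4: 209 ⊕ 215 =   6
byte 5: 162 ⊕ 165 =   7

293ac6580607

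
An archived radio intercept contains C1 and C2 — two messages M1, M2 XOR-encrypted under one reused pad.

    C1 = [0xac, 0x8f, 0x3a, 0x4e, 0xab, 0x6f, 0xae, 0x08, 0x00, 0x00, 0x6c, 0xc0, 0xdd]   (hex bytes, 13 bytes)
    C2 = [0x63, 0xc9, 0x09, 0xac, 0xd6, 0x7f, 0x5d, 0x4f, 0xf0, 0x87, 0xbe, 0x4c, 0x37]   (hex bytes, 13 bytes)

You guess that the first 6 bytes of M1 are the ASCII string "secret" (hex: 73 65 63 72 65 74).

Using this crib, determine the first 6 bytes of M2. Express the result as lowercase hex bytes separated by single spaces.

bc 23 50 90 18 64

First, C1 ⊕ C2 = (M1 ⊕ K) ⊕ (M2 ⊕ K) = M1 ⊕ M2, so the key drops out. Then M2 = (M1 ⊕ M2) ⊕ M1 over the first 6 bytes.
byte 0: (ac ⊕ 63) ⊕ 73 = cf ⊕ 73 = bc
byte 1: (8f ⊕ c9) ⊕ 65 = 46 ⊕ 65 = 23
byte 2: (3a ⊕ 09) ⊕ 63 = 33 ⊕ 63 = 50
byte 3: (4e ⊕ ac) ⊕ 72 = e2 ⊕ 72 = 90
byte 4: (ab ⊕ d6) ⊕ 65 = 7d ⊕ 65 = 18
byte 5: (6f ⊕ 7f) ⊕ 74 = 10 ⊕ 74 = 64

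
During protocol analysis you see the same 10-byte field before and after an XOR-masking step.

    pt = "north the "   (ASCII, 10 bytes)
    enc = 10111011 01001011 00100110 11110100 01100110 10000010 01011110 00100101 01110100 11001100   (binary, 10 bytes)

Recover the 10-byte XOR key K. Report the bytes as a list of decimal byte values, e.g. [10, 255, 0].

[213, 36, 84, 128, 14, 162, 42, 77, 17, 236]

Since enc = pt ⊕ K, XORing both sides with pt gives K = pt ⊕ enc.
6e XOR bb = d5
6f XOR 4b = 24
72 XOR 26 = 54
74 XOR f4 = 80
68 XOR 66 = 0e
20 XOR 82 = a2
74 XOR 5e = 2a
68 XOR 25 = 4d
65 XOR 74 = 11
20 XOR cc = ec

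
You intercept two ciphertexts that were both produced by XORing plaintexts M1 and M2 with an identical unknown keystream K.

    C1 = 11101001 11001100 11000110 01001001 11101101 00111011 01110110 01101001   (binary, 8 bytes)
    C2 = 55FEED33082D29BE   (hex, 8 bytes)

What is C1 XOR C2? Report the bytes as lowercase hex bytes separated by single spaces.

C1 ⊕ C2 = (M1 ⊕ K) ⊕ (M2 ⊕ K) = M1 ⊕ M2 — the shared key cancels under XOR.
e9 ⊕ 55 = bc
cc ⊕ fe = 32
c6 ⊕ ed = 2b
49 ⊕ 33 = 7a
ed ⊕ 08 = e5
3b ⊕ 2d = 16
76 ⊕ 29 = 5f
69 ⊕ be = d7

bc 32 2b 7a e5 16 5f d7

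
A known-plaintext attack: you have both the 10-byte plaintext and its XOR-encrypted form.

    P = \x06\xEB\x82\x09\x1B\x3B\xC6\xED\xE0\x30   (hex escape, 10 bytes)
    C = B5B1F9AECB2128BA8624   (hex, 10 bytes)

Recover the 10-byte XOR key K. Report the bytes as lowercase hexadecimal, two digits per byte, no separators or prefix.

Since C = P ⊕ K, XORing both sides with P gives K = P ⊕ C.
byte 0: 06 xor b5 = b3
byte 1: eb xor b1 = 5a
byte 2: 82 xor f9 = 7b
byte 3: 09 xor ae = a7
byte 4: 1b xor cb = d0
byte 5: 3b xor 21 = 1a
byte 6: c6 xor 28 = ee
byte 7: ed xor ba = 57
byte 8: e0 xor 86 = 66
byte 9: 30 xor 24 = 14

b35a7ba7d01aee576614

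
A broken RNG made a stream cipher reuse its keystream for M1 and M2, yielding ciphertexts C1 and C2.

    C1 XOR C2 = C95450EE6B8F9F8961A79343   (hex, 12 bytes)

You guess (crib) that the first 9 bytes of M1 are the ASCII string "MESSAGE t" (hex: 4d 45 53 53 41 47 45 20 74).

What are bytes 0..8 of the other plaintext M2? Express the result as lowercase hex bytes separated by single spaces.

84 11 03 bd 2a c8 da a9 15

Since C1 ⊕ C2 = M1 ⊕ M2, XORing with the guessed M1 bytes yields the corresponding M2 bytes: M2 = (C1 ⊕ C2) ⊕ M1.
11001001 ^ 01001101 = 10000100
01010100 ^ 01000101 = 00010001
01010000 ^ 01010011 = 00000011
11101110 ^ 01010011 = 10111101
01101011 ^ 01000001 = 00101010
10001111 ^ 01000111 = 11001000
10011111 ^ 01000101 = 11011010
10001001 ^ 00100000 = 10101001
01100001 ^ 01110100 = 00010101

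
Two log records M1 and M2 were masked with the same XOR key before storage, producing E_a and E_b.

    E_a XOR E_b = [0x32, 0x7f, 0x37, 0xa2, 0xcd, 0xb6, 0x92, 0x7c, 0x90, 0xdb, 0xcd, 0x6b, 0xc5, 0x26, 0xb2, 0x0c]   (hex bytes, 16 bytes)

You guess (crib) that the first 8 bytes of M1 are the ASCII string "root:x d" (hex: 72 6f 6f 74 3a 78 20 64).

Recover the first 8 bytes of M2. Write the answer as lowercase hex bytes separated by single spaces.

40 10 58 d6 f7 ce b2 18

Since E_a ⊕ E_b = M1 ⊕ M2, XORing with the guessed M1 bytes yields the corresponding M2 bytes: M2 = (E_a ⊕ E_b) ⊕ M1.
32 ^ 72 = 40
7f ^ 6f = 10
37 ^ 6f = 58
a2 ^ 74 = d6
cd ^ 3a = f7
b6 ^ 78 = ce
92 ^ 20 = b2
7c ^ 64 = 18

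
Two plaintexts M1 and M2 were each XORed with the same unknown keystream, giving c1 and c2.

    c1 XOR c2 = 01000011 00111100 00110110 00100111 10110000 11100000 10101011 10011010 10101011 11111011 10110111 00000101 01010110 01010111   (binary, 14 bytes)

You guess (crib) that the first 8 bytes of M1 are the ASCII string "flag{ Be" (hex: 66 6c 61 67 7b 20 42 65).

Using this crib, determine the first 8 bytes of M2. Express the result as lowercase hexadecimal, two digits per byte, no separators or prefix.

Since c1 ⊕ c2 = M1 ⊕ M2, XORing with the guessed M1 bytes yields the corresponding M2 bytes: M2 = (c1 ⊕ c2) ⊕ M1.
43 XOR 66 = 25
3c XOR 6c = 50
36 XOR 61 = 57
27 XOR 67 = 40
b0 XOR 7b = cb
e0 XOR 20 = c0
ab XOR 42 = e9
9a XOR 65 = ff

25505740cbc0e9ff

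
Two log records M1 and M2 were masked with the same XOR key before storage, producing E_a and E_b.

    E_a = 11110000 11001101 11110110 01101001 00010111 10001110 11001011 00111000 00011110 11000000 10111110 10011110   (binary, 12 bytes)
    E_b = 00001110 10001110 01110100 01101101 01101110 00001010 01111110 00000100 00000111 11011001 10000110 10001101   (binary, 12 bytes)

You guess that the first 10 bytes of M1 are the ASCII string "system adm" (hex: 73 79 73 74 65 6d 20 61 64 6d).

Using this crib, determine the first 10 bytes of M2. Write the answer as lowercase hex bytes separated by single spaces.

First, E_a ⊕ E_b = (M1 ⊕ K) ⊕ (M2 ⊕ K) = M1 ⊕ M2, so the key drops out. Then M2 = (M1 ⊕ M2) ⊕ M1 over the first 10 bytes.
byte 0: (f0 xor 0e) xor 73 = fe xor 73 = 8d
byte 1: (cd xor 8e) xor 79 = 43 xor 79 = 3a
byte 2: (f6 xor 74) xor 73 = 82 xor 73 = f1
byte 3: (69 xor 6d) xor 74 = 04 xor 74 = 70
byte 4: (17 xor 6e) xor 65 = 79 xor 65 = 1c
byte 5: (8e xor 0a) xor 6d = 84 xor 6d = e9
byte 6: (cb xor 7e) xor 20 = b5 xor 20 = 95
byte 7: (38 xor 04) xor 61 = 3c xor 61 = 5d
byte 8: (1e xor 07) xor 64 = 19 xor 64 = 7d
byte 9: (c0 xor d9) xor 6d = 19 xor 6d = 74

8d 3a f1 70 1c e9 95 5d 7d 74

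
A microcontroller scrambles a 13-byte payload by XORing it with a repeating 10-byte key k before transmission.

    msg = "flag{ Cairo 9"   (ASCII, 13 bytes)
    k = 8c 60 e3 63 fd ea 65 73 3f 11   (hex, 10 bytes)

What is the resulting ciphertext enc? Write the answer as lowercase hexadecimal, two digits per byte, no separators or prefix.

ea0c820486ca26125663e340da

The 10-byte key repeats, so the effective keystream is 8c 60 e3 63 fd ea 65 73 3f 11 8c 60 e3.
byte 0: 01100110 XOR 10001100 = 11101010
byte 1: 01101100 XOR 01100000 = 00001100
byte 2: 01100001 XOR 11100011 = 10000010
byte 3: 01100111 XOR 01100011 = 00000100
byte 4: 01111011 XOR 11111101 = 10000110
byte 5: 00100000 XOR 11101010 = 11001010
byte 6: 01000011 XOR 01100101 = 00100110
byte 7: 01100001 XOR 01110011 = 00010010
byte 8: 01101001 XOR 00111111 = 01010110
byte 9: 01110010 XOR 00010001 = 01100011
byte 10: 01101111 XOR 10001100 = 11100011
byte 11: 00100000 XOR 01100000 = 01000000
byte 12: 00111001 XOR 11100011 = 11011010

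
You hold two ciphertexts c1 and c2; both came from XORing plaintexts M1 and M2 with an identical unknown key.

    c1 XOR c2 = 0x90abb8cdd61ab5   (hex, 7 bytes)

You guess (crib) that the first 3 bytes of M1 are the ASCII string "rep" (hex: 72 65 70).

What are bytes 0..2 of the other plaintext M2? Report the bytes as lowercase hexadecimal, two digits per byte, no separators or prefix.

e2cec8

Since c1 ⊕ c2 = M1 ⊕ M2, XORing with the guessed M1 bytes yields the corresponding M2 bytes: M2 = (c1 ⊕ c2) ⊕ M1.
90 ^ 72 = e2
ab ^ 65 = ce
b8 ^ 70 = c8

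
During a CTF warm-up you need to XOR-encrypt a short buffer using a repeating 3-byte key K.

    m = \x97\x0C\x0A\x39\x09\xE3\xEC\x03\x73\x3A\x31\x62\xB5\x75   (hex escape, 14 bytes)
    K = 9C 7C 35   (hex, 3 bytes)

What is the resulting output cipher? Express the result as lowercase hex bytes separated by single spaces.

0b 70 3f a5 75 d6 70 7f 46 a6 4d 57 29 09

The 3-byte key repeats, so the effective keystream is 9c 7c 35 9c 7c 35 9c 7c 35 9c 7c 35 9c 7c.
byte 0: 97 XOR 9c = 0b
byte 1: 0c XOR 7c = 70
byte 2: 0a XOR 35 = 3f
byte 3: 39 XOR 9c = a5
byte 4: 09 XOR 7c = 75
byte 5: e3 XOR 35 = d6
byte 6: ec XOR 9c = 70
byte 7: 03 XOR 7c = 7f
byte 8: 73 XOR 35 = 46
byte 9: 3a XOR 9c = a6
byte 10: 31 XOR 7c = 4d
byte 11: 62 XOR 35 = 57
byte 12: b5 XOR 9c = 29
byte 13: 75 XOR 7c = 09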